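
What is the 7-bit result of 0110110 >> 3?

Original: 0110110 (decimal 54)
Shift right by 3 positions
Drop the 3 low bits; fill with zeros on the left
Result: 0000110 (decimal 6)
Equivalent: 54 >> 3 = 54 ÷ 2^3 = 6



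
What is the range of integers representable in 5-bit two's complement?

For 5-bit two's complement:
Minimum: -2^4 = -16
Maximum: 2^4 - 1 = 15



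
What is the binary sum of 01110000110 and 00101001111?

Add column by column from the right: bit + bit + carry-in; write the sum mod 2, carry 1 when the sum is 2 or 3.
carry:  11000011100
        01110000110
+       00101001111
-------------------
       010011010101
(the carry out of the leftmost column, 0, becomes the leading bit)
Decimal check:
  01110000110 = 512 + 256 + 128 + 4 + 2 = 902
  00101001111 = 256 + 64 + 8 + 4 + 2 + 1 = 335
  902 + 335 = 1237, and 010011010101 = 1024 + 128 + 64 + 16 + 4 + 1 = 1237 ✓



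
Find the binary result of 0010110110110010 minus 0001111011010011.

Method 1 - Direct subtraction (column by column from the right: bit − bit − borrow-in; if negative, add 2 and borrow 1 from the next column):
borrow: 0011110110111110
        0010110110110010
-       0001111011010011
------------------------
        0000111011011111

Method 2 - Add two's complement:
Two's complement of 0001111011010011: invert → 1110000100101100, add 1 → 1110000100101101
  0010110110110010
+ 1110000100101101
------------------
 10000111011011111  (end carry out of the top bit = 1)
Discarding the end carry: 0000111011011111
Decimal check:
  0010110110110010 = 8192 + 2048 + 1024 + 256 + 128 + 32 + 16 + 2 = 11698
  0001111011010011 = 4096 + 2048 + 1024 + 512 + 128 + 64 + 16 + 2 + 1 = 7891
  11698 - 7891 = 3807, and 0000111011011111 = 2048 + 1024 + 512 + 128 + 64 + 16 + 8 + 4 + 2 + 1 = 3807 ✓



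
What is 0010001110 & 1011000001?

AND: 1 only when both bits are 1
  0010001110
& 1011000001
------------
  0010000000
Decimal: 142 & 705 = 128



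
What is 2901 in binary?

Using repeated division by 2:
2901 ÷ 2 = 1450 remainder 1
1450 ÷ 2 = 725 remainder 0
725 ÷ 2 = 362 remainder 1
362 ÷ 2 = 181 remainder 0
181 ÷ 2 = 90 remainder 1
90 ÷ 2 = 45 remainder 0
45 ÷ 2 = 22 remainder 1
22 ÷ 2 = 11 remainder 0
11 ÷ 2 = 5 remainder 1
5 ÷ 2 = 2 remainder 1
2 ÷ 2 = 1 remainder 0
1 ÷ 2 = 0 remainder 1
Reading remainders bottom to top: 101101010101



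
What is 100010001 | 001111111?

OR: 1 when either bit is 1
  100010001
| 001111111
-----------
  101111111
Decimal: 273 | 127 = 383



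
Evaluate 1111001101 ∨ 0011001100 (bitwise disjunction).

OR: 1 when either bit is 1
  1111001101
| 0011001100
------------
  1111001101
Decimal: 973 | 204 = 973



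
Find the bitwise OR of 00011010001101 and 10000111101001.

OR: 1 when either bit is 1
  00011010001101
| 10000111101001
----------------
  10011111101101
Decimal: 1677 | 8681 = 10221



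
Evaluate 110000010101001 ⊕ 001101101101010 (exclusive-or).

XOR: 1 when bits differ
  110000010101001
^ 001101101101010
-----------------
  111101111000011
Decimal: 24745 ^ 7018 = 31683



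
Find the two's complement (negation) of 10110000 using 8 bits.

Original (sign bit 1, negative): 10110000
Step 1 - Invert all bits: 01001111
Step 2 - Add 1: 01010000
Verification: 10110000 + 01010000 = 100000000; discarding the end carry (carry out of the top bit) leaves the 8-bit value 00000000, as required for x + (-x)



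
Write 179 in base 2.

Using repeated division by 2:
179 ÷ 2 = 89 remainder 1
89 ÷ 2 = 44 remainder 1
44 ÷ 2 = 22 remainder 0
22 ÷ 2 = 11 remainder 0
11 ÷ 2 = 5 remainder 1
5 ÷ 2 = 2 remainder 1
2 ÷ 2 = 1 remainder 0
1 ÷ 2 = 0 remainder 1
Reading remainders bottom to top: 10110011



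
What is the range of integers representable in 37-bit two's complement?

For 37-bit two's complement:
Minimum: -2^36 = -68719476736
Maximum: 2^36 - 1 = 68719476735



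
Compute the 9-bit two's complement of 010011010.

Original: 010011010
Step 1 - Invert all bits: 101100101
Step 2 - Add 1: 101100110
Verification: 010011010 + 101100110 = 1000000000; discarding the end carry (carry out of the top bit) leaves the 9-bit value 000000000, as required for x + (-x)



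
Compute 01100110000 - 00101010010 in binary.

Method 1 - Direct subtraction (column by column from the right: bit − bit − borrow-in; if negative, add 2 and borrow 1 from the next column):
borrow: 01110111100
        01100110000
-       00101010010
-------------------
        00111011110

Method 2 - Add two's complement:
Two's complement of 00101010010: invert → 11010101101, add 1 → 11010101110
  01100110000
+ 11010101110
-------------
 100111011110  (end carry out of the top bit = 1)
Discarding the end carry: 00111011110
Decimal check:
  01100110000 = 512 + 256 + 32 + 16 = 816
  00101010010 = 256 + 64 + 16 + 2 = 338
  816 - 338 = 478, and 00111011110 = 256 + 128 + 64 + 16 + 8 + 4 + 2 = 478 ✓



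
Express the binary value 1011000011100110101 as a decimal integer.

Sum of powers of 2 for each 1-bit:
2^0 + 2^2 + 2^4 + 2^5 + 2^8 + 2^9 + 2^10 + 2^15 + 2^16 + 2^18
= 1 + 4 + 16 + 32 + 256 + 512 + 1024 + 32768 + 65536 + 262144
= 362293



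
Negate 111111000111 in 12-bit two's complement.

Original (sign bit 1, negative): 111111000111
Step 1 - Invert all bits: 000000111000
Step 2 - Add 1: 000000111001
Verification: 111111000111 + 000000111001 = 1000000000000; discarding the end carry (carry out of the top bit) leaves the 12-bit value 000000000000, as required for x + (-x)



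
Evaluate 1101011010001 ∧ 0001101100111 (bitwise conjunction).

AND: 1 only when both bits are 1
  1101011010001
& 0001101100111
---------------
  0001001000001
Decimal: 6865 & 871 = 577



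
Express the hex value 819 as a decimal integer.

Expand by place value (powers of 16):
819 = 8 × 16^2 + 1 × 16^1 + 9 × 16^0
= 8 × 256 + 1 × 16 + 9 × 1
= 2048 + 16 + 9
= 2073



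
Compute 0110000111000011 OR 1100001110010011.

OR: 1 when either bit is 1
  0110000111000011
| 1100001110010011
------------------
  1110001111010011
Decimal: 25027 | 50067 = 58323



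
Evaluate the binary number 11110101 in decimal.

Sum of powers of 2 for each 1-bit:
2^0 + 2^2 + 2^4 + 2^5 + 2^6 + 2^7
= 1 + 4 + 16 + 32 + 64 + 128
= 245



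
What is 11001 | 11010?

OR: 1 when either bit is 1
  11001
| 11010
-------
  11011
Decimal: 25 | 26 = 27



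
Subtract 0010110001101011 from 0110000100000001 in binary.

Method 1 - Direct subtraction (column by column from the right: bit − bit − borrow-in; if negative, add 2 and borrow 1 from the next column):
borrow: 0111100111111100
        0110000100000001
-       0010110001101011
------------------------
        0011010010010110

Method 2 - Add two's complement:
Two's complement of 0010110001101011: invert → 1101001110010100, add 1 → 1101001110010101
  0110000100000001
+ 1101001110010101
------------------
 10011010010010110  (end carry out of the top bit = 1)
Discarding the end carry: 0011010010010110
Decimal check:
  0110000100000001 = 16384 + 8192 + 256 + 1 = 24833
  0010110001101011 = 8192 + 2048 + 1024 + 64 + 32 + 8 + 2 + 1 = 11371
  24833 - 11371 = 13462, and 0011010010010110 = 8192 + 4096 + 1024 + 128 + 16 + 4 + 2 = 13462 ✓



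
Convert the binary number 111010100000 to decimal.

Sum of powers of 2 for each 1-bit:
2^5 + 2^7 + 2^9 + 2^10 + 2^11
= 32 + 128 + 512 + 1024 + 2048
= 3744



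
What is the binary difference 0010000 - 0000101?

Method 1 - Direct subtraction (column by column from the right: bit − bit − borrow-in; if negative, add 2 and borrow 1 from the next column):
borrow: 0011110
        0010000
-       0000101
---------------
        0001011

Method 2 - Add two's complement:
Two's complement of 0000101: invert → 1111010, add 1 → 1111011
  0010000
+ 1111011
---------
 10001011  (end carry out of the top bit = 1)
Discarding the end carry: 0001011
Decimal check:
  0010000 = 16
  0000101 = 4 + 1 = 5
  16 - 5 = 11, and 0001011 = 8 + 2 + 1 = 11 ✓



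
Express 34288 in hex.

Using repeated division by 16 (digits 10–15 are A–F):
34288 ÷ 16 = 2143 remainder 0
2143 ÷ 16 = 133 remainder 15 (F)
133 ÷ 16 = 8 remainder 5
8 ÷ 16 = 0 remainder 8
Reading remainders bottom to top: 85F0



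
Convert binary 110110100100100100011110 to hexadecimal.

Group into 4-bit nibbles from right:
  1101 = D
  1010 = A
  0100 = 4
  1001 = 9
  0001 = 1
  1110 = E
Result: DA491E



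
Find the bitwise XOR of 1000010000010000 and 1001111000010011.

XOR: 1 when bits differ
  1000010000010000
^ 1001111000010011
------------------
  0001101000000011
Decimal: 33808 ^ 40467 = 6659



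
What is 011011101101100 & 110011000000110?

AND: 1 only when both bits are 1
  011011101101100
& 110011000000110
-----------------
  010011000000100
Decimal: 14188 & 26118 = 9732



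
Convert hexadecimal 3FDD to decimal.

Expand by place value (powers of 16):
Digit values: F = 15, D = 13
3FDD = 3 × 16^3 + 15 × 16^2 + 13 × 16^1 + 13 × 16^0
= 3 × 4096 + 15 × 256 + 13 × 16 + 13 × 1
= 12288 + 3840 + 208 + 13
= 16349



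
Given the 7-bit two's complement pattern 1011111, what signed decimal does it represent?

Binary: 1011111
Sign bit: 1 (negative)
Invert: 0100000
Add 1:  0100001
Magnitude: 0100001 = 32 + 1 = 33
Value: -33



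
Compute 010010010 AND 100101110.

AND: 1 only when both bits are 1
  010010010
& 100101110
-----------
  000000010
Decimal: 146 & 302 = 2



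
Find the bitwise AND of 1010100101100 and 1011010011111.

AND: 1 only when both bits are 1
  1010100101100
& 1011010011111
---------------
  1010000001100
Decimal: 5420 & 5791 = 5132



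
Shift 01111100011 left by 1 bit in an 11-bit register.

Original: 01111100011 (decimal 995)
Shift left by 1 position
Append 1 zero on the right
Result: 11111000110 (decimal 1990)
Equivalent: 995 << 1 = 995 × 2^1 = 1990



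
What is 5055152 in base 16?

Using repeated division by 16 (digits 10–15 are A–F):
5055152 ÷ 16 = 315947 remainder 0
315947 ÷ 16 = 19746 remainder 11 (B)
19746 ÷ 16 = 1234 remainder 2
1234 ÷ 16 = 77 remainder 2
77 ÷ 16 = 4 remainder 13 (D)
4 ÷ 16 = 0 remainder 4
Reading remainders bottom to top: 4D22B0



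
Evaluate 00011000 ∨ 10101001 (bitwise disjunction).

OR: 1 when either bit is 1
  00011000
| 10101001
----------
  10111001
Decimal: 24 | 169 = 185



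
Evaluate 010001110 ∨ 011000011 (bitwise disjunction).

OR: 1 when either bit is 1
  010001110
| 011000011
-----------
  011001111
Decimal: 142 | 195 = 207



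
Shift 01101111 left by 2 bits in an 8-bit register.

Original: 01101111 (decimal 111)
Shift left by 2 positions
Append 2 zeros on the right and drop the 2 high bits that overflow the 8-bit width
Result: 10111100 (decimal 188)
Equivalent: 111 << 2 = 111 × 2^2 = 444, truncated to 8 bits = 188



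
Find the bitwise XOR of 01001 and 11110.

XOR: 1 when bits differ
  01001
^ 11110
-------
  10111
Decimal: 9 ^ 30 = 23



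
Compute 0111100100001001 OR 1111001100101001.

OR: 1 when either bit is 1
  0111100100001001
| 1111001100101001
------------------
  1111101100101001
Decimal: 30985 | 62249 = 64297



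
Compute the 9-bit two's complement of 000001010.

Original: 000001010
Step 1 - Invert all bits: 111110101
Step 2 - Add 1: 111110110
Verification: 000001010 + 111110110 = 1000000000; discarding the end carry (carry out of the top bit) leaves the 9-bit value 000000000, as required for x + (-x)



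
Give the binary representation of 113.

Using repeated division by 2:
113 ÷ 2 = 56 remainder 1
56 ÷ 2 = 28 remainder 0
28 ÷ 2 = 14 remainder 0
14 ÷ 2 = 7 remainder 0
7 ÷ 2 = 3 remainder 1
3 ÷ 2 = 1 remainder 1
1 ÷ 2 = 0 remainder 1
Reading remainders bottom to top: 1110001



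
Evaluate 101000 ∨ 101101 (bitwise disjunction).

OR: 1 when either bit is 1
  101000
| 101101
--------
  101101
Decimal: 40 | 45 = 45



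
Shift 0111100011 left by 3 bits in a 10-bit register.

Original: 0111100011 (decimal 483)
Shift left by 3 positions
Append 3 zeros on the right and drop the 3 high bits that overflow the 10-bit width
Result: 1100011000 (decimal 792)
Equivalent: 483 << 3 = 483 × 2^3 = 3864, truncated to 10 bits = 792



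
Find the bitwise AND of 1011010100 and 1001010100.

AND: 1 only when both bits are 1
  1011010100
& 1001010100
------------
  1001010100
Decimal: 724 & 596 = 596



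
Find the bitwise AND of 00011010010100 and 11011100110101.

AND: 1 only when both bits are 1
  00011010010100
& 11011100110101
----------------
  00011000010100
Decimal: 1684 & 14133 = 1556



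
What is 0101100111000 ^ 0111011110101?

XOR: 1 when bits differ
  0101100111000
^ 0111011110101
---------------
  0010111001101
Decimal: 2872 ^ 3829 = 1485



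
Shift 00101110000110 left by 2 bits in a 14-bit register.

Original: 00101110000110 (decimal 2950)
Shift left by 2 positions
Append 2 zeros on the right
Result: 10111000011000 (decimal 11800)
Equivalent: 2950 << 2 = 2950 × 2^2 = 11800



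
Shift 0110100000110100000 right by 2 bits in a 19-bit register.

Original: 0110100000110100000 (decimal 213408)
Shift right by 2 positions
Drop the 2 low bits; fill with zeros on the left
Result: 0001101000001101000 (decimal 53352)
Equivalent: 213408 >> 2 = 213408 ÷ 2^2 = 53352



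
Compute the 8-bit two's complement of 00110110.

Original: 00110110
Step 1 - Invert all bits: 11001001
Step 2 - Add 1: 11001010
Verification: 00110110 + 11001010 = 100000000; discarding the end carry (carry out of the top bit) leaves the 8-bit value 00000000, as required for x + (-x)



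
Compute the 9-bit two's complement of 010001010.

Original: 010001010
Step 1 - Invert all bits: 101110101
Step 2 - Add 1: 101110110
Verification: 010001010 + 101110110 = 1000000000; discarding the end carry (carry out of the top bit) leaves the 9-bit value 000000000, as required for x + (-x)



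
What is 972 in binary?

Using repeated division by 2:
972 ÷ 2 = 486 remainder 0
486 ÷ 2 = 243 remainder 0
243 ÷ 2 = 121 remainder 1
121 ÷ 2 = 60 remainder 1
60 ÷ 2 = 30 remainder 0
30 ÷ 2 = 15 remainder 0
15 ÷ 2 = 7 remainder 1
7 ÷ 2 = 3 remainder 1
3 ÷ 2 = 1 remainder 1
1 ÷ 2 = 0 remainder 1
Reading remainders bottom to top: 1111001100



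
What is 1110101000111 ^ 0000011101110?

XOR: 1 when bits differ
  1110101000111
^ 0000011101110
---------------
  1110110101001
Decimal: 7495 ^ 238 = 7593



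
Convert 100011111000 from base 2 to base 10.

Sum of powers of 2 for each 1-bit:
2^3 + 2^4 + 2^5 + 2^6 + 2^7 + 2^11
= 8 + 16 + 32 + 64 + 128 + 2048
= 2296



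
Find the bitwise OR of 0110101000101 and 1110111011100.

OR: 1 when either bit is 1
  0110101000101
| 1110111011100
---------------
  1110111011101
Decimal: 3397 | 7644 = 7645



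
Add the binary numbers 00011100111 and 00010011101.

Add column by column from the right: bit + bit + carry-in; write the sum mod 2, carry 1 when the sum is 2 or 3.
carry:  00111111110
        00011100111
+       00010011101
-------------------
       000110000100
(the carry out of the leftmost column, 0, becomes the leading bit)
Decimal check:
  00011100111 = 128 + 64 + 32 + 4 + 2 + 1 = 231
  00010011101 = 128 + 16 + 8 + 4 + 1 = 157
  231 + 157 = 388, and 000110000100 = 256 + 128 + 4 = 388 ✓



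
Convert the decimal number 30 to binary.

Using repeated division by 2:
30 ÷ 2 = 15 remainder 0
15 ÷ 2 = 7 remainder 1
7 ÷ 2 = 3 remainder 1
3 ÷ 2 = 1 remainder 1
1 ÷ 2 = 0 remainder 1
Reading remainders bottom to top: 11110



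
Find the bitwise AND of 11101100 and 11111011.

AND: 1 only when both bits are 1
  11101100
& 11111011
----------
  11101000
Decimal: 236 & 251 = 232



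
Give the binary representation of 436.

Using repeated division by 2:
436 ÷ 2 = 218 remainder 0
218 ÷ 2 = 109 remainder 0
109 ÷ 2 = 54 remainder 1
54 ÷ 2 = 27 remainder 0
27 ÷ 2 = 13 remainder 1
13 ÷ 2 = 6 remainder 1
6 ÷ 2 = 3 remainder 0
3 ÷ 2 = 1 remainder 1
1 ÷ 2 = 0 remainder 1
Reading remainders bottom to top: 110110100



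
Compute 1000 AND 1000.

AND: 1 only when both bits are 1
  1000
& 1000
------
  1000
Decimal: 8 & 8 = 8



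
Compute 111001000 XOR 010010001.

XOR: 1 when bits differ
  111001000
^ 010010001
-----------
  101011001
Decimal: 456 ^ 145 = 345



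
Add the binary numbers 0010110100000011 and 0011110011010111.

Add column by column from the right: bit + bit + carry-in; write the sum mod 2, carry 1 when the sum is 2 or 3.
carry:  0111100000001110
        0010110100000011
+       0011110011010111
------------------------
       00110100111011010
(the carry out of the leftmost column, 0, becomes the leading bit)
Decimal check:
  0010110100000011 = 8192 + 2048 + 1024 + 256 + 2 + 1 = 11523
  0011110011010111 = 8192 + 4096 + 2048 + 1024 + 128 + 64 + 16 + 4 + 2 + 1 = 15575
  11523 + 15575 = 27098, and 00110100111011010 = 16384 + 8192 + 2048 + 256 + 128 + 64 + 16 + 8 + 2 = 27098 ✓



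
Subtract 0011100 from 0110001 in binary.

Method 1 - Direct subtraction (column by column from the right: bit − bit − borrow-in; if negative, add 2 and borrow 1 from the next column):
borrow: 0111000
        0110001
-       0011100
---------------
        0010101

Method 2 - Add two's complement:
Two's complement of 0011100: invert → 1100011, add 1 → 1100100
  0110001
+ 1100100
---------
 10010101  (end carry out of the top bit = 1)
Discarding the end carry: 0010101
Decimal check:
  0110001 = 32 + 16 + 1 = 49
  0011100 = 16 + 8 + 4 = 28
  49 - 28 = 21, and 0010101 = 16 + 4 + 1 = 21 ✓



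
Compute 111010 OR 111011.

OR: 1 when either bit is 1
  111010
| 111011
--------
  111011
Decimal: 58 | 59 = 59



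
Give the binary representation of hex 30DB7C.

Convert each hex digit to 4 bits:
  3 = 0011
  0 = 0000
  D = 1101
  B = 1011
  7 = 0111
  C = 1100
Concatenate: 001100001101101101111100



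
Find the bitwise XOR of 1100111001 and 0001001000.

XOR: 1 when bits differ
  1100111001
^ 0001001000
------------
  1101110001
Decimal: 825 ^ 72 = 881



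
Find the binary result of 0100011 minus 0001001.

Method 1 - Direct subtraction (column by column from the right: bit − bit − borrow-in; if negative, add 2 and borrow 1 from the next column):
borrow: 0110000
        0100011
-       0001001
---------------
        0011010

Method 2 - Add two's complement:
Two's complement of 0001001: invert → 1110110, add 1 → 1110111
  0100011
+ 1110111
---------
 10011010  (end carry out of the top bit = 1)
Discarding the end carry: 0011010
Decimal check:
  0100011 = 32 + 2 + 1 = 35
  0001001 = 8 + 1 = 9
  35 - 9 = 26, and 0011010 = 16 + 8 + 2 = 26 ✓



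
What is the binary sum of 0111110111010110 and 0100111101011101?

Add column by column from the right: bit + bit + carry-in; write the sum mod 2, carry 1 when the sum is 2 or 3.
carry:  1111111110111000
        0111110111010110
+       0100111101011101
------------------------
       01100110100110011
(the carry out of the leftmost column, 0, becomes the leading bit)
Decimal check:
  0111110111010110 = 16384 + 8192 + 4096 + 2048 + 1024 + 256 + 128 + 64 + 16 + 4 + 2 = 32214
  0100111101011101 = 16384 + 2048 + 1024 + 512 + 256 + 64 + 16 + 8 + 4 + 1 = 20317
  32214 + 20317 = 52531, and 01100110100110011 = 32768 + 16384 + 2048 + 1024 + 256 + 32 + 16 + 2 + 1 = 52531 ✓



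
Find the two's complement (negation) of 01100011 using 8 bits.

Original: 01100011
Step 1 - Invert all bits: 10011100
Step 2 - Add 1: 10011101
Verification: 01100011 + 10011101 = 100000000; discarding the end carry (carry out of the top bit) leaves the 8-bit value 00000000, as required for x + (-x)



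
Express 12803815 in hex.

Using repeated division by 16 (digits 10–15 are A–F):
12803815 ÷ 16 = 800238 remainder 7
800238 ÷ 16 = 50014 remainder 14 (E)
50014 ÷ 16 = 3125 remainder 14 (E)
3125 ÷ 16 = 195 remainder 5
195 ÷ 16 = 12 remainder 3
12 ÷ 16 = 0 remainder 12 (C)
Reading remainders bottom to top: C35EE7



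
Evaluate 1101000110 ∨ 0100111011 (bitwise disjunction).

OR: 1 when either bit is 1
  1101000110
| 0100111011
------------
  1101111111
Decimal: 838 | 315 = 895



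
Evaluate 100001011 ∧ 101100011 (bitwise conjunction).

AND: 1 only when both bits are 1
  100001011
& 101100011
-----------
  100000011
Decimal: 267 & 355 = 259



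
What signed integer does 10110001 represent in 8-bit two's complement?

Binary: 10110001
Sign bit: 1 (negative)
Invert: 01001110
Add 1:  01001111
Magnitude: 01001111 = 64 + 8 + 4 + 2 + 1 = 79
Value: -79



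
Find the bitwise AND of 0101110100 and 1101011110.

AND: 1 only when both bits are 1
  0101110100
& 1101011110
------------
  0101010100
Decimal: 372 & 862 = 340



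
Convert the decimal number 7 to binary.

Using repeated division by 2:
7 ÷ 2 = 3 remainder 1
3 ÷ 2 = 1 remainder 1
1 ÷ 2 = 0 remainder 1
Reading remainders bottom to top: 111



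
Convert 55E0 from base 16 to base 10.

Expand by place value (powers of 16):
Digit values: E = 14
55E0 = 5 × 16^3 + 5 × 16^2 + 14 × 16^1 + 0 × 16^0
= 5 × 4096 + 5 × 256 + 14 × 16 + 0 × 1
= 20480 + 1280 + 224 + 0
= 21984



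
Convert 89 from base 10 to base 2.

Using repeated division by 2:
89 ÷ 2 = 44 remainder 1
44 ÷ 2 = 22 remainder 0
22 ÷ 2 = 11 remainder 0
11 ÷ 2 = 5 remainder 1
5 ÷ 2 = 2 remainder 1
2 ÷ 2 = 1 remainder 0
1 ÷ 2 = 0 remainder 1
Reading remainders bottom to top: 1011001



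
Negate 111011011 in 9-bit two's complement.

Original (sign bit 1, negative): 111011011
Step 1 - Invert all bits: 000100100
Step 2 - Add 1: 000100101
Verification: 111011011 + 000100101 = 1000000000; discarding the end carry (carry out of the top bit) leaves the 9-bit value 000000000, as required for x + (-x)



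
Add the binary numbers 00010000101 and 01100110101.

Add column by column from the right: bit + bit + carry-in; write the sum mod 2, carry 1 when the sum is 2 or 3.
carry:  00000001010
        00010000101
+       01100110101
-------------------
       001110111010
(the carry out of the leftmost column, 0, becomes the leading bit)
Decimal check:
  00010000101 = 128 + 4 + 1 = 133
  01100110101 = 512 + 256 + 32 + 16 + 4 + 1 = 821
  133 + 821 = 954, and 001110111010 = 512 + 256 + 128 + 32 + 16 + 8 + 2 = 954 ✓



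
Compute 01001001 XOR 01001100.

XOR: 1 when bits differ
  01001001
^ 01001100
----------
  00000101
Decimal: 73 ^ 76 = 5



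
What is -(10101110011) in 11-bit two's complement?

Original (sign bit 1, negative): 10101110011
Step 1 - Invert all bits: 01010001100
Step 2 - Add 1: 01010001101
Verification: 10101110011 + 01010001101 = 100000000000; discarding the end carry (carry out of the top bit) leaves the 11-bit value 00000000000, as required for x + (-x)



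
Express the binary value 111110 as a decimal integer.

Sum of powers of 2 for each 1-bit:
2^1 + 2^2 + 2^3 + 2^4 + 2^5
= 2 + 4 + 8 + 16 + 32
= 62



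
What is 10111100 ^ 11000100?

XOR: 1 when bits differ
  10111100
^ 11000100
----------
  01111000
Decimal: 188 ^ 196 = 120



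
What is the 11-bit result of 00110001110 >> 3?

Original: 00110001110 (decimal 398)
Shift right by 3 positions
Drop the 3 low bits; fill with zeros on the left
Result: 00000110001 (decimal 49)
Equivalent: 398 >> 3 = 398 ÷ 2^3 = 49



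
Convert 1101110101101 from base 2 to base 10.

Sum of powers of 2 for each 1-bit:
2^0 + 2^2 + 2^3 + 2^5 + 2^7 + 2^8 + 2^9 + 2^11 + 2^12
= 1 + 4 + 8 + 32 + 128 + 256 + 512 + 2048 + 4096
= 7085



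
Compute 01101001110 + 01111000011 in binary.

Add column by column from the right: bit + bit + carry-in; write the sum mod 2, carry 1 when the sum is 2 or 3.
carry:  11110011100
        01101001110
+       01111000011
-------------------
       011100010001
(the carry out of the leftmost column, 0, becomes the leading bit)
Decimal check:
  01101001110 = 512 + 256 + 64 + 8 + 4 + 2 = 846
  01111000011 = 512 + 256 + 128 + 64 + 2 + 1 = 963
  846 + 963 = 1809, and 011100010001 = 1024 + 512 + 256 + 16 + 1 = 1809 ✓



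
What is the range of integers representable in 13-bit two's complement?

For 13-bit two's complement:
Minimum: -2^12 = -4096
Maximum: 2^12 - 1 = 4095



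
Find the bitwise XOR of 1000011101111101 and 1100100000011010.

XOR: 1 when bits differ
  1000011101111101
^ 1100100000011010
------------------
  0100111101100111
Decimal: 34685 ^ 51226 = 20327



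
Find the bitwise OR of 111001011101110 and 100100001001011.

OR: 1 when either bit is 1
  111001011101110
| 100100001001011
-----------------
  111101011101111
Decimal: 29422 | 18507 = 31471



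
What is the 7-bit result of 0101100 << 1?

Original: 0101100 (decimal 44)
Shift left by 1 position
Append 1 zero on the right
Result: 1011000 (decimal 88)
Equivalent: 44 << 1 = 44 × 2^1 = 88



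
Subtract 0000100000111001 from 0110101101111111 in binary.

Method 1 - Direct subtraction (column by column from the right: bit − bit − borrow-in; if negative, add 2 and borrow 1 from the next column):
borrow: 0000000000000000
        0110101101111111
-       0000100000111001
------------------------
        0110001101000110

Method 2 - Add two's complement:
Two's complement of 0000100000111001: invert → 1111011111000110, add 1 → 1111011111000111
  0110101101111111
+ 1111011111000111
------------------
 10110001101000110  (end carry out of the top bit = 1)
Discarding the end carry: 0110001101000110
Decimal check:
  0110101101111111 = 16384 + 8192 + 2048 + 512 + 256 + 64 + 32 + 16 + 8 + 4 + 2 + 1 = 27519
  0000100000111001 = 2048 + 32 + 16 + 8 + 1 = 2105
  27519 - 2105 = 25414, and 0110001101000110 = 16384 + 8192 + 512 + 256 + 64 + 4 + 2 = 25414 ✓



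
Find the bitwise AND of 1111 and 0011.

AND: 1 only when both bits are 1
  1111
& 0011
------
  0011
Decimal: 15 & 3 = 3



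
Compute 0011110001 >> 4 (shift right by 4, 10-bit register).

Original: 0011110001 (decimal 241)
Shift right by 4 positions
Drop the 4 low bits; fill with zeros on the left
Result: 0000001111 (decimal 15)
Equivalent: 241 >> 4 = 241 ÷ 2^4 = 15



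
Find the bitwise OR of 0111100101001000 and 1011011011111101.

OR: 1 when either bit is 1
  0111100101001000
| 1011011011111101
------------------
  1111111111111101
Decimal: 31048 | 46845 = 65533



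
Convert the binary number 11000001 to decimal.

Sum of powers of 2 for each 1-bit:
2^0 + 2^6 + 2^7
= 1 + 64 + 128
= 193



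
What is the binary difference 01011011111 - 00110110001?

Method 1 - Direct subtraction (column by column from the right: bit − bit − borrow-in; if negative, add 2 and borrow 1 from the next column):
borrow: 01001000000
        01011011111
-       00110110001
-------------------
        00100101110

Method 2 - Add two's complement:
Two's complement of 00110110001: invert → 11001001110, add 1 → 11001001111
  01011011111
+ 11001001111
-------------
 100100101110  (end carry out of the top bit = 1)
Discarding the end carry: 00100101110
Decimal check:
  01011011111 = 512 + 128 + 64 + 16 + 8 + 4 + 2 + 1 = 735
  00110110001 = 256 + 128 + 32 + 16 + 1 = 433
  735 - 433 = 302, and 00100101110 = 256 + 32 + 8 + 4 + 2 = 302 ✓



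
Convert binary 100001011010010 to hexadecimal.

Group into 4-bit nibbles from right:
  0100 = 4
  0010 = 2
  1101 = D
  0010 = 2
Result: 42D2



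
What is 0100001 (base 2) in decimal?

Sum of powers of 2 for each 1-bit:
2^0 + 2^5
= 1 + 32
= 33



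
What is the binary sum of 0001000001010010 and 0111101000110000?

Add column by column from the right: bit + bit + carry-in; write the sum mod 2, carry 1 when the sum is 2 or 3.
carry:  1110000011100000
        0001000001010010
+       0111101000110000
------------------------
       01000101010000010
(the carry out of the leftmost column, 0, becomes the leading bit)
Decimal check:
  0001000001010010 = 4096 + 64 + 16 + 2 = 4178
  0111101000110000 = 16384 + 8192 + 4096 + 2048 + 512 + 32 + 16 = 31280
  4178 + 31280 = 35458, and 01000101010000010 = 32768 + 2048 + 512 + 128 + 2 = 35458 ✓



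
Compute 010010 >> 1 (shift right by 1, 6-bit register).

Original: 010010 (decimal 18)
Shift right by 1 position
Drop the 1 low bit; fill with zero on the left
Result: 001001 (decimal 9)
Equivalent: 18 >> 1 = 18 ÷ 2^1 = 9



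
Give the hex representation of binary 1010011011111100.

Group into 4-bit nibbles from right:
  1010 = A
  0110 = 6
  1111 = F
  1100 = C
Result: A6FC



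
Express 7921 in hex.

Using repeated division by 16 (digits 10–15 are A–F):
7921 ÷ 16 = 495 remainder 1
495 ÷ 16 = 30 remainder 15 (F)
30 ÷ 16 = 1 remainder 14 (E)
1 ÷ 16 = 0 remainder 1
Reading remainders bottom to top: 1EF1



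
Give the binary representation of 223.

Using repeated division by 2:
223 ÷ 2 = 111 remainder 1
111 ÷ 2 = 55 remainder 1
55 ÷ 2 = 27 remainder 1
27 ÷ 2 = 13 remainder 1
13 ÷ 2 = 6 remainder 1
6 ÷ 2 = 3 remainder 0
3 ÷ 2 = 1 remainder 1
1 ÷ 2 = 0 remainder 1
Reading remainders bottom to top: 11011111



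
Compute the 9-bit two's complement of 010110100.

Original: 010110100
Step 1 - Invert all bits: 101001011
Step 2 - Add 1: 101001100
Verification: 010110100 + 101001100 = 1000000000; discarding the end carry (carry out of the top bit) leaves the 9-bit value 000000000, as required for x + (-x)



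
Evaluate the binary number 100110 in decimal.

Sum of powers of 2 for each 1-bit:
2^1 + 2^2 + 2^5
= 2 + 4 + 32
= 38



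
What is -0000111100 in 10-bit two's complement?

Original: 0000111100
Step 1 - Invert all bits: 1111000011
Step 2 - Add 1: 1111000100
Verification: 0000111100 + 1111000100 = 10000000000; discarding the end carry (carry out of the top bit) leaves the 10-bit value 0000000000, as required for x + (-x)



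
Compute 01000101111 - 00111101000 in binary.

Method 1 - Direct subtraction (column by column from the right: bit − bit − borrow-in; if negative, add 2 and borrow 1 from the next column):
borrow: 01110000000
        01000101111
-       00111101000
-------------------
        00001000111

Method 2 - Add two's complement:
Two's complement of 00111101000: invert → 11000010111, add 1 → 11000011000
  01000101111
+ 11000011000
-------------
 100001000111  (end carry out of the top bit = 1)
Discarding the end carry: 00001000111
Decimal check:
  01000101111 = 512 + 32 + 8 + 4 + 2 + 1 = 559
  00111101000 = 256 + 128 + 64 + 32 + 8 = 488
  559 - 488 = 71, and 00001000111 = 64 + 4 + 2 + 1 = 71 ✓



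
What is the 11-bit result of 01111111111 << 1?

Original: 01111111111 (decimal 1023)
Shift left by 1 position
Append 1 zero on the right
Result: 11111111110 (decimal 2046)
Equivalent: 1023 << 1 = 1023 × 2^1 = 2046



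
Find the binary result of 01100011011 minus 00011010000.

Method 1 - Direct subtraction (column by column from the right: bit − bit − borrow-in; if negative, add 2 and borrow 1 from the next column):
borrow: 00110000000
        01100011011
-       00011010000
-------------------
        01001001011

Method 2 - Add two's complement:
Two's complement of 00011010000: invert → 11100101111, add 1 → 11100110000
  01100011011
+ 11100110000
-------------
 101001001011  (end carry out of the top bit = 1)
Discarding the end carry: 01001001011
Decimal check:
  01100011011 = 512 + 256 + 16 + 8 + 2 + 1 = 795
  00011010000 = 128 + 64 + 16 = 208
  795 - 208 = 587, and 01001001011 = 512 + 64 + 8 + 2 + 1 = 587 ✓



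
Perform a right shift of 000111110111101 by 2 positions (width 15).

Original: 000111110111101 (decimal 4029)
Shift right by 2 positions
Drop the 2 low bits; fill with zeros on the left
Result: 000001111101111 (decimal 1007)
Equivalent: 4029 >> 2 = 4029 ÷ 2^2 = 1007



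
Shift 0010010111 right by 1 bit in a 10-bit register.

Original: 0010010111 (decimal 151)
Shift right by 1 position
Drop the 1 low bit; fill with zero on the left
Result: 0001001011 (decimal 75)
Equivalent: 151 >> 1 = 151 ÷ 2^1 = 75



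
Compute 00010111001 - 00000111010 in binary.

Method 1 - Direct subtraction (column by column from the right: bit − bit − borrow-in; if negative, add 2 and borrow 1 from the next column):
borrow: 00011111100
        00010111001
-       00000111010
-------------------
        00001111111

Method 2 - Add two's complement:
Two's complement of 00000111010: invert → 11111000101, add 1 → 11111000110
  00010111001
+ 11111000110
-------------
 100001111111  (end carry out of the top bit = 1)
Discarding the end carry: 00001111111
Decimal check:
  00010111001 = 128 + 32 + 16 + 8 + 1 = 185
  00000111010 = 32 + 16 + 8 + 2 = 58
  185 - 58 = 127, and 00001111111 = 64 + 32 + 16 + 8 + 4 + 2 + 1 = 127 ✓



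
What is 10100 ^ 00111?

XOR: 1 when bits differ
  10100
^ 00111
-------
  10011
Decimal: 20 ^ 7 = 19



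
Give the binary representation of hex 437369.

Convert each hex digit to 4 bits:
  4 = 0100
  3 = 0011
  7 = 0111
  3 = 0011
  6 = 0110
  9 = 1001
Concatenate: 010000110111001101101001



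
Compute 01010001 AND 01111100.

AND: 1 only when both bits are 1
  01010001
& 01111100
----------
  01010000
Decimal: 81 & 124 = 80



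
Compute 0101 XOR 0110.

XOR: 1 when bits differ
  0101
^ 0110
------
  0011
Decimal: 5 ^ 6 = 3



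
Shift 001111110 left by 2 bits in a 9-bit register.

Original: 001111110 (decimal 126)
Shift left by 2 positions
Append 2 zeros on the right
Result: 111111000 (decimal 504)
Equivalent: 126 << 2 = 126 × 2^2 = 504



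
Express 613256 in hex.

Using repeated division by 16 (digits 10–15 are A–F):
613256 ÷ 16 = 38328 remainder 8
38328 ÷ 16 = 2395 remainder 8
2395 ÷ 16 = 149 remainder 11 (B)
149 ÷ 16 = 9 remainder 5
9 ÷ 16 = 0 remainder 9
Reading remainders bottom to top: 95B88



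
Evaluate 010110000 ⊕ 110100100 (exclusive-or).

XOR: 1 when bits differ
  010110000
^ 110100100
-----------
  100010100
Decimal: 176 ^ 420 = 276



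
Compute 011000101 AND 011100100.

AND: 1 only when both bits are 1
  011000101
& 011100100
-----------
  011000100
Decimal: 197 & 228 = 196



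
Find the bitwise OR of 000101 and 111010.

OR: 1 when either bit is 1
  000101
| 111010
--------
  111111
Decimal: 5 | 58 = 63



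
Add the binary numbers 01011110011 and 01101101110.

Add column by column from the right: bit + bit + carry-in; write the sum mod 2, carry 1 when the sum is 2 or 3.
carry:  11111111100
        01011110011
+       01101101110
-------------------
       011001100001
(the carry out of the leftmost column, 0, becomes the leading bit)
Decimal check:
  01011110011 = 512 + 128 + 64 + 32 + 16 + 2 + 1 = 755
  01101101110 = 512 + 256 + 64 + 32 + 8 + 4 + 2 = 878
  755 + 878 = 1633, and 011001100001 = 1024 + 512 + 64 + 32 + 1 = 1633 ✓



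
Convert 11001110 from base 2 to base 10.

Sum of powers of 2 for each 1-bit:
2^1 + 2^2 + 2^3 + 2^6 + 2^7
= 2 + 4 + 8 + 64 + 128
= 206



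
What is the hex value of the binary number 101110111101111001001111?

Group into 4-bit nibbles from right:
  1011 = B
  1011 = B
  1101 = D
  1110 = E
  0100 = 4
  1111 = F
Result: BBDE4F



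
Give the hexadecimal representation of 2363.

Using repeated division by 16 (digits 10–15 are A–F):
2363 ÷ 16 = 147 remainder 11 (B)
147 ÷ 16 = 9 remainder 3
9 ÷ 16 = 0 remainder 9
Reading remainders bottom to top: 93B



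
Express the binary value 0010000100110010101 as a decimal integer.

Sum of powers of 2 for each 1-bit:
2^0 + 2^2 + 2^4 + 2^7 + 2^8 + 2^11 + 2^16
= 1 + 4 + 16 + 128 + 256 + 2048 + 65536
= 67989



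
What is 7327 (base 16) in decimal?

Expand by place value (powers of 16):
7327 = 7 × 16^3 + 3 × 16^2 + 2 × 16^1 + 7 × 16^0
= 7 × 4096 + 3 × 256 + 2 × 16 + 7 × 1
= 28672 + 768 + 32 + 7
= 29479



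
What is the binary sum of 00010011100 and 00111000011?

Add column by column from the right: bit + bit + carry-in; write the sum mod 2, carry 1 when the sum is 2 or 3.
carry:  01100000000
        00010011100
+       00111000011
-------------------
       001001011111
(the carry out of the leftmost column, 0, becomes the leading bit)
Decimal check:
  00010011100 = 128 + 16 + 8 + 4 = 156
  00111000011 = 256 + 128 + 64 + 2 + 1 = 451
  156 + 451 = 607, and 001001011111 = 512 + 64 + 16 + 8 + 4 + 2 + 1 = 607 ✓



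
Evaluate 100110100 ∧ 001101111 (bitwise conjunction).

AND: 1 only when both bits are 1
  100110100
& 001101111
-----------
  000100100
Decimal: 308 & 111 = 36



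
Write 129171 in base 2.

Using repeated division by 2:
129171 ÷ 2 = 64585 remainder 1
64585 ÷ 2 = 32292 remainder 1
32292 ÷ 2 = 16146 remainder 0
16146 ÷ 2 = 8073 remainder 0
8073 ÷ 2 = 4036 remainder 1
4036 ÷ 2 = 2018 remainder 0
2018 ÷ 2 = 1009 remainder 0
1009 ÷ 2 = 504 remainder 1
504 ÷ 2 = 252 remainder 0
252 ÷ 2 = 126 remainder 0
126 ÷ 2 = 63 remainder 0
63 ÷ 2 = 31 remainder 1
31 ÷ 2 = 15 remainder 1
15 ÷ 2 = 7 remainder 1
7 ÷ 2 = 3 remainder 1
3 ÷ 2 = 1 remainder 1
1 ÷ 2 = 0 remainder 1
Reading remainders bottom to top: 11111100010010011



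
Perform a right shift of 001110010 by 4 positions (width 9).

Original: 001110010 (decimal 114)
Shift right by 4 positions
Drop the 4 low bits; fill with zeros on the left
Result: 000000111 (decimal 7)
Equivalent: 114 >> 4 = 114 ÷ 2^4 = 7



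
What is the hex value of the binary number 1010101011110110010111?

Group into 4-bit nibbles from right:
  0010 = 2
  1010 = A
  1011 = B
  1101 = D
  1001 = 9
  0111 = 7
Result: 2ABD97



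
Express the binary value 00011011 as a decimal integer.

Sum of powers of 2 for each 1-bit:
2^0 + 2^1 + 2^3 + 2^4
= 1 + 2 + 8 + 16
= 27



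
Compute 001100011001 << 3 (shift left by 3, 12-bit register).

Original: 001100011001 (decimal 793)
Shift left by 3 positions
Append 3 zeros on the right and drop the 3 high bits that overflow the 12-bit width
Result: 100011001000 (decimal 2248)
Equivalent: 793 << 3 = 793 × 2^3 = 6344, truncated to 12 bits = 2248



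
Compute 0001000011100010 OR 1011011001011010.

OR: 1 when either bit is 1
  0001000011100010
| 1011011001011010
------------------
  1011011011111010
Decimal: 4322 | 46682 = 46842



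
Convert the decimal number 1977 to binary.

Using repeated division by 2:
1977 ÷ 2 = 988 remainder 1
988 ÷ 2 = 494 remainder 0
494 ÷ 2 = 247 remainder 0
247 ÷ 2 = 123 remainder 1
123 ÷ 2 = 61 remainder 1
61 ÷ 2 = 30 remainder 1
30 ÷ 2 = 15 remainder 0
15 ÷ 2 = 7 remainder 1
7 ÷ 2 = 3 remainder 1
3 ÷ 2 = 1 remainder 1
1 ÷ 2 = 0 remainder 1
Reading remainders bottom to top: 11110111001



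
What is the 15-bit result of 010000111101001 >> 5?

Original: 010000111101001 (decimal 8681)
Shift right by 5 positions
Drop the 5 low bits; fill with zeros on the left
Result: 000000100001111 (decimal 271)
Equivalent: 8681 >> 5 = 8681 ÷ 2^5 = 271



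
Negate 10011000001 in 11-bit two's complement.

Original (sign bit 1, negative): 10011000001
Step 1 - Invert all bits: 01100111110
Step 2 - Add 1: 01100111111
Verification: 10011000001 + 01100111111 = 100000000000; discarding the end carry (carry out of the top bit) leaves the 11-bit value 00000000000, as required for x + (-x)



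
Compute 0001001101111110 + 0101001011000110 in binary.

Add column by column from the right: bit + bit + carry-in; write the sum mod 2, carry 1 when the sum is 2 or 3.
carry:  0010011111111100
        0001001101111110
+       0101001011000110
------------------------
       00110011001000100
(the carry out of the leftmost column, 0, becomes the leading bit)
Decimal check:
  0001001101111110 = 4096 + 512 + 256 + 64 + 32 + 16 + 8 + 4 + 2 = 4990
  0101001011000110 = 16384 + 4096 + 512 + 128 + 64 + 4 + 2 = 21190
  4990 + 21190 = 26180, and 00110011001000100 = 16384 + 8192 + 1024 + 512 + 64 + 4 = 26180 ✓



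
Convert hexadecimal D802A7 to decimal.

Expand by place value (powers of 16):
Digit values: D = 13, A = 10
D802A7 = 13 × 16^5 + 8 × 16^4 + 0 × 16^3 + 2 × 16^2 + 10 × 16^1 + 7 × 16^0
= 13 × 1048576 + 8 × 65536 + 0 × 4096 + 2 × 256 + 10 × 16 + 7 × 1
= 13631488 + 524288 + 0 + 512 + 160 + 7
= 14156455

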